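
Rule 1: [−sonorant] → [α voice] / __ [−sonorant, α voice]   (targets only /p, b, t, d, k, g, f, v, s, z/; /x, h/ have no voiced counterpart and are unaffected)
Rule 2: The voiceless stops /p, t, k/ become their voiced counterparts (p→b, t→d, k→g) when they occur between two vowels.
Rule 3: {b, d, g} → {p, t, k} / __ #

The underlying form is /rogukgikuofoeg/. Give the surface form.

roguggiguofoek

Rule 1 (regressive voicing assimilation): /k/ precedes the voiced obstruent /g/, so it voices to [g] by assimilation. /rogukgikuofoeg/ → roguggikuofoeg.
Rule 2 (intervocalic voicing): /k/ is a voiceless stop between vowels /i/ and /u/, so it voices to [g]. /roguggikuofoeg/ → roguggiguofoeg.
Rule 3 (final devoicing): /g/ is a voiced stop in word-final position, so it devoices to [k]. /roguggiguofoeg/ → roguggiguofoek.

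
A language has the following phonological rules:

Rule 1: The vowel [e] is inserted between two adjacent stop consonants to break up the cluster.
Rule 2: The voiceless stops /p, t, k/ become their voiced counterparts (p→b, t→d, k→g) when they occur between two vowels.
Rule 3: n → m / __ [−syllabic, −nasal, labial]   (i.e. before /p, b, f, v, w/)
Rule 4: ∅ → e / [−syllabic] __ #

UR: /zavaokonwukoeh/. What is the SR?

zavaogomwugoehe

Rule 1 (stop-cluster e-epenthesis): no segment meets the environment; /zavaokonwukoeh/ is unchanged.
Rule 2 (intervocalic voicing): /k/ is a voiceless stop between vowels /o/ and /o/, so it voices to [g]. /k/ is a voiceless stop between vowels /u/ and /o/, so it voices to [g]. /zavaokonwukoeh/ → zavaogonwugoeh.
Rule 3 (nasal place assimilation): /n/ precedes the labial consonant /w/, so it assimilates in place to [m]. /zavaogonwugoeh/ → zavaogomwugoeh.
Rule 4 (final e-epenthesis): the form ends in the consonant /h/, so [e] is inserted word-finally. /zavaogomwugoeh/ → zavaogomwugoehe.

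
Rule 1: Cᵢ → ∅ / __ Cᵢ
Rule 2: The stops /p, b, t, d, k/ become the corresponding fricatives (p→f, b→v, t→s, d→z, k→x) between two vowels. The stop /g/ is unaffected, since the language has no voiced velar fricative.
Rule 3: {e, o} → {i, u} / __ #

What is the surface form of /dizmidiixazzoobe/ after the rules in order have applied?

dizmiziixazoovi

Rule 1 (degemination): /zz/ is a geminate; the first /z/ deletes. /dizmidiixazzoobe/ → dizmidiixazoobe.
Rule 2 (intervocalic spirantization): /d/ is a stop between vowels /i/ and /i/, so it spirantizes to the fricative [z]. /b/ is a stop between vowels /o/ and /e/, so it spirantizes to the fricative [v]. /dizmidiixazoobe/ → dizmiziixazoove.
Rule 3 (final vowel raising): /e/ is a mid vowel in word-final position, so it raises to [i]. /dizmiziixazoove/ → dizmiziixazoovi.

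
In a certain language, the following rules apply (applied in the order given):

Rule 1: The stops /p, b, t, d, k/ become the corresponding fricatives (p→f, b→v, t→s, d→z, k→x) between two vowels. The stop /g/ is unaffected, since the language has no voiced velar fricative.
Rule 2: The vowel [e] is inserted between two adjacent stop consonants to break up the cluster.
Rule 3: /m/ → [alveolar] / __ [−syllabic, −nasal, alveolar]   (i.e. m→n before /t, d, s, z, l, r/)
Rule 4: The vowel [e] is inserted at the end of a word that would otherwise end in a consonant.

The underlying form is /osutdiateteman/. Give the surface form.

Rule 1 (intervocalic spirantization): /t/ is a stop between vowels /a/ and /e/, so it spirantizes to the fricative [s]. /t/ is a stop between vowels /e/ and /e/, so it spirantizes to the fricative [s]. /osutdiateteman/ → osutdiaseseman.
Rule 2 (stop-cluster e-epenthesis): /t/ and /d/ form a stop–stop cluster, so [e] is inserted between them. /osutdiaseseman/ → osutediaseseman.
Rule 3 (nasal place assimilation): no segment meets the environment; /osutediaseseman/ is unchanged.
Rule 4 (final e-epenthesis): the form ends in the consonant /n/, so [e] is inserted word-finally. /osutediaseseman/ → osutediasesemane.

osutediasesemane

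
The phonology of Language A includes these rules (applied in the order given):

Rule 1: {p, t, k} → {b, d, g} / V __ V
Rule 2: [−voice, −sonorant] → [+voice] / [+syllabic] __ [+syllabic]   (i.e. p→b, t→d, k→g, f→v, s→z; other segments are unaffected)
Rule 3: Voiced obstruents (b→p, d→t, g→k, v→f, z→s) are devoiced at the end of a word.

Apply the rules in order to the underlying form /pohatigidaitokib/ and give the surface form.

Rule 1 (intervocalic voicing): /t/ is a voiceless stop between vowels /a/ and /i/, so it voices to [d]. /t/ is a voiceless stop between vowels /i/ and /o/, so it voices to [d]. /k/ is a voiceless stop between vowels /o/ and /i/, so it voices to [g]. /pohatigidaitokib/ → pohadigidaidogib.
Rule 2 (intervocalic voicing): no segment meets the environment; /pohadigidaidogib/ is unchanged.
Rule 3 (final devoicing): /b/ is a voiced obstruent in word-final position, so it devoices to [p]. /pohadigidaidogib/ → pohadigidaidogip.

pohadigidaidogip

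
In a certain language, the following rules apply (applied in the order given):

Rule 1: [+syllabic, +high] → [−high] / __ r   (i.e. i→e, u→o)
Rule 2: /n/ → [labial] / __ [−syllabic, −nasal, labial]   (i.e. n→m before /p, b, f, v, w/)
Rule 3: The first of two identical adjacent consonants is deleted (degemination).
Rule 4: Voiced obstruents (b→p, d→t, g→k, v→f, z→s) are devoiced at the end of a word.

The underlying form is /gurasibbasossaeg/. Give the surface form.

Rule 1 (pre-rhotic lowering): /u/ is a high vowel immediately before /r/, so it lowers to [o]. /gurasibbasossaeg/ → gorasibbasossaeg.
Rule 2 (nasal place assimilation): no segment meets the environment; /gorasibbasossaeg/ is unchanged.
Rule 3 (degemination): /bb/ is a geminate; the first /b/ deletes. /ss/ is a geminate; the first /s/ deletes. /gorasibbasossaeg/ → gorasibasosaeg.
Rule 4 (final devoicing): /g/ is a voiced obstruent in word-final position, so it devoices to [k]. /gorasibasosaeg/ → gorasibasosaek.

gorasibasosaek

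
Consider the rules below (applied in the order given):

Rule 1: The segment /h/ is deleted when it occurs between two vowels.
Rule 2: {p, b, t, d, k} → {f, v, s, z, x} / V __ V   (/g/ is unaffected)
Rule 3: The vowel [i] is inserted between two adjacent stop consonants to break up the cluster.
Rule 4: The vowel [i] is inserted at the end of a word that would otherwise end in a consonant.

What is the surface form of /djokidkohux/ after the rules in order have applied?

djoxidikouxi

Rule 1 (intervocalic h-deletion): /h/ occurs between vowels /o/ and /u/, so it deletes. /djokidkohux/ → djokidkoux.
Rule 2 (intervocalic spirantization): /k/ is a stop between vowels /o/ and /i/, so it spirantizes to the fricative [x]. /djokidkoux/ → djoxidkoux.
Rule 3 (stop-cluster i-epenthesis): /d/ and /k/ form a stop–stop cluster, so [i] is inserted between them. /djoxidkoux/ → djoxidikoux.
Rule 4 (final i-epenthesis): the form ends in the consonant /x/, so [i] is inserted word-finally. /djoxidikoux/ → djoxidikouxi.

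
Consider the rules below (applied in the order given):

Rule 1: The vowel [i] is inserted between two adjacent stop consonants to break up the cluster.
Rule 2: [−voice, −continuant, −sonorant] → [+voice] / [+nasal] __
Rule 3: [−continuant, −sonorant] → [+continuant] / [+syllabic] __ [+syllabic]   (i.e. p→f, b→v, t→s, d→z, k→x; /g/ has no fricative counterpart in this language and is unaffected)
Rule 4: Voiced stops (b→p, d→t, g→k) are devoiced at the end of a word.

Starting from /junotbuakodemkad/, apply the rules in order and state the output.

junosivuaxozemgat

Rule 1 (stop-cluster i-epenthesis): /t/ and /b/ form a stop–stop cluster, so [i] is inserted between them. /junotbuakodemkad/ → junotibuakodemkad.
Rule 2 (post-nasal voicing): /k/ is a voiceless stop immediately after the nasal /m/, so it voices to [g]. /junotibuakodemkad/ → junotibuakodemgad.
Rule 3 (intervocalic spirantization): /t/ is a stop between vowels /o/ and /i/, so it spirantizes to the fricative [s]. /b/ is a stop between vowels /i/ and /u/, so it spirantizes to the fricative [v]. /k/ is a stop between vowels /a/ and /o/, so it spirantizes to the fricative [x]. /d/ is a stop between vowels /o/ and /e/, so it spirantizes to the fricative [z]. /junotibuakodemgad/ → junosivuaxozemgad.
Rule 4 (final devoicing): /d/ is a voiced stop in word-final position, so it devoices to [t]. /junosivuaxozemgad/ → junosivuaxozemgat.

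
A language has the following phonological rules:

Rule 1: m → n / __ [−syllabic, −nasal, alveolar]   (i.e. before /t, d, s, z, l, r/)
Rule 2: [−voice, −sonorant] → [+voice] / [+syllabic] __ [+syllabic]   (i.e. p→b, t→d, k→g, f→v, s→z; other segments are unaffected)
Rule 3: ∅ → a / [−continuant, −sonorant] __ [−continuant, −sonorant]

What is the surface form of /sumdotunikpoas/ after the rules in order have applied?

Rule 1 (nasal place assimilation): /m/ precedes the alveolar consonant /d/, so it assimilates in place to [n]. /sumdotunikpoas/ → sundotunikpoas.
Rule 2 (intervocalic voicing): /t/ is a voiceless obstruent between vowels /o/ and /u/, so it voices to [d]. /sundotunikpoas/ → sundodunikpoas.
Rule 3 (stop-cluster a-epenthesis): /k/ and /p/ form a stop–stop cluster, so [a] is inserted between them. /sundodunikpoas/ → sundodunikapoas.

sundodunikapoas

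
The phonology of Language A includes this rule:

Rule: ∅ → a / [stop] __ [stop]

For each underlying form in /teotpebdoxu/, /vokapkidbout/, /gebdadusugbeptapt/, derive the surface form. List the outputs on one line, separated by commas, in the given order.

/teotpebdoxu/: /t/ and /p/ form a stop–stop cluster, so [a] is inserted between them. /b/ and /d/ form a stop–stop cluster, so [a] is inserted between them. → [teotapebadoxu].
/vokapkidbout/: /p/ and /k/ form a stop–stop cluster, so [a] is inserted between them. /d/ and /b/ form a stop–stop cluster, so [a] is inserted between them. → [vokapakidabout].
/gebdadusugbeptapt/: /b/ and /d/ form a stop–stop cluster, so [a] is inserted between them. /g/ and /b/ form a stop–stop cluster, so [a] is inserted between them. /p/ and /t/ form a stop–stop cluster, so [a] is inserted between them. /p/ and /t/ form a stop–stop cluster, so [a] is inserted between them. → [gebadadusugabepatapat].

teotapebadoxu, vokapakidabout, gebadadusugabepatapat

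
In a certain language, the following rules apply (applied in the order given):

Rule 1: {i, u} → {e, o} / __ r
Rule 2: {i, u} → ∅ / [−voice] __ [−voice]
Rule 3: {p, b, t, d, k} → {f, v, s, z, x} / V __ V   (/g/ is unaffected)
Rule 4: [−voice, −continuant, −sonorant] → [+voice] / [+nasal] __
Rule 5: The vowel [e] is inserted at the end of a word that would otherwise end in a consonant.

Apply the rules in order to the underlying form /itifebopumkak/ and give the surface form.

Rule 1 (pre-rhotic lowering): no segment meets the environment; /itifebopumkak/ is unchanged.
Rule 2 (high vowel syncope): /i/ is a high vowel flanked by voiceless consonants /t/ and /f/, so it deletes. /itifebopumkak/ → itfebopumkak.
Rule 3 (intervocalic spirantization): /b/ is a stop between vowels /e/ and /o/, so it spirantizes to the fricative [v]. /p/ is a stop between vowels /o/ and /u/, so it spirantizes to the fricative [f]. /itfebopumkak/ → itfevofumkak.
Rule 4 (post-nasal voicing): /k/ is a voiceless stop immediately after the nasal /m/, so it voices to [g]. /itfevofumkak/ → itfevofumgak.
Rule 5 (final e-epenthesis): the form ends in the consonant /k/, so [e] is inserted word-finally. /itfevofumgak/ → itfevofumgake.

itfevofumgake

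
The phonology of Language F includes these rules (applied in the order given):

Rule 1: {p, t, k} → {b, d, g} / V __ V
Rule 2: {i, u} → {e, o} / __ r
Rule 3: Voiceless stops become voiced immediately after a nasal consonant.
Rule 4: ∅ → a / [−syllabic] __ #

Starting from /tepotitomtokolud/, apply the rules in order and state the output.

Rule 1 (intervocalic voicing): /p/ is a voiceless stop between vowels /e/ and /o/, so it voices to [b]. /t/ is a voiceless stop between vowels /o/ and /i/, so it voices to [d]. /t/ is a voiceless stop between vowels /i/ and /o/, so it voices to [d]. /k/ is a voiceless stop between vowels /o/ and /o/, so it voices to [g]. /tepotitomtokolud/ → tebodidomtogolud.
Rule 2 (pre-rhotic lowering): no segment meets the environment; /tebodidomtogolud/ is unchanged.
Rule 3 (post-nasal voicing): /t/ is a voiceless stop immediately after the nasal /m/, so it voices to [d]. /tebodidomtogolud/ → tebodidomdogolud.
Rule 4 (final a-epenthesis): the form ends in the consonant /d/, so [a] is inserted word-finally. /tebodidomdogolud/ → tebodidomdogoluda.

tebodidomdogoluda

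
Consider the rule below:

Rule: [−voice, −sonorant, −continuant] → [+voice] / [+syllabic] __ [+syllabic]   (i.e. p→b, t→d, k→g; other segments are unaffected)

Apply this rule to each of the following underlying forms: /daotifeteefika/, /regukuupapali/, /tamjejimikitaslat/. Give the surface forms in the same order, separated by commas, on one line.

/daotifeteefika/: /t/ is a voiceless stop between vowels /o/ and /i/, so it voices to [d]. /t/ is a voiceless stop between vowels /e/ and /e/, so it voices to [d]. /k/ is a voiceless stop between vowels /i/ and /a/, so it voices to [g]. → [daodifedeefiga].
/regukuupapali/: /k/ is a voiceless stop between vowels /u/ and /u/, so it voices to [g]. /p/ is a voiceless stop between vowels /u/ and /a/, so it voices to [b]. /p/ is a voiceless stop between vowels /a/ and /a/, so it voices to [b]. → [reguguubabali].
/tamjejimikitaslat/: /k/ is a voiceless stop between vowels /i/ and /i/, so it voices to [g]. /t/ is a voiceless stop between vowels /i/ and /a/, so it voices to [d]. → [tamjejimigidaslat].

daodifedeefiga, reguguubabali, tamjejimigidaslat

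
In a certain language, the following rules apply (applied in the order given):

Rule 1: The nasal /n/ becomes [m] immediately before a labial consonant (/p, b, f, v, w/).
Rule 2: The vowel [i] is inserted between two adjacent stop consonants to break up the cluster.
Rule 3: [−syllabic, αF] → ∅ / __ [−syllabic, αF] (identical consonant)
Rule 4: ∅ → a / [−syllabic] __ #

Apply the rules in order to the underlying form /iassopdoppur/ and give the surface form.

iasopidopipura

Rule 1 (nasal place assimilation): no segment meets the environment; /iassopdoppur/ is unchanged.
Rule 2 (stop-cluster i-epenthesis): /p/ and /d/ form a stop–stop cluster, so [i] is inserted between them. /p/ and /p/ form a stop–stop cluster, so [i] is inserted between them. /iassopdoppur/ → iassopidopipur.
Rule 3 (degemination): /ss/ is a geminate; the first /s/ deletes. /iassopidopipur/ → iasopidopipur.
Rule 4 (final a-epenthesis): the form ends in the consonant /r/, so [a] is inserted word-finally. /iasopidopipur/ → iasopidopipura.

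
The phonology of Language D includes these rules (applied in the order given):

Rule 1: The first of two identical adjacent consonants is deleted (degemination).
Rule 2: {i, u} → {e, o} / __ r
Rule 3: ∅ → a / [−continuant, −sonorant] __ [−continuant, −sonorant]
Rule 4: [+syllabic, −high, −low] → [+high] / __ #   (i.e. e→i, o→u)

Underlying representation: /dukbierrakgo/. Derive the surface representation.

dukabierakagu

Rule 1 (degemination): /rr/ is a geminate; the first /r/ deletes. /dukbierrakgo/ → dukbierakgo.
Rule 2 (pre-rhotic lowering): no segment meets the environment; /dukbierakgo/ is unchanged.
Rule 3 (stop-cluster a-epenthesis): /k/ and /b/ form a stop–stop cluster, so [a] is inserted between them. /k/ and /g/ form a stop–stop cluster, so [a] is inserted between them. /dukbierakgo/ → dukabierakago.
Rule 4 (final vowel raising): /o/ is a mid vowel in word-final position, so it raises to [u]. /dukabierakago/ → dukabierakagu.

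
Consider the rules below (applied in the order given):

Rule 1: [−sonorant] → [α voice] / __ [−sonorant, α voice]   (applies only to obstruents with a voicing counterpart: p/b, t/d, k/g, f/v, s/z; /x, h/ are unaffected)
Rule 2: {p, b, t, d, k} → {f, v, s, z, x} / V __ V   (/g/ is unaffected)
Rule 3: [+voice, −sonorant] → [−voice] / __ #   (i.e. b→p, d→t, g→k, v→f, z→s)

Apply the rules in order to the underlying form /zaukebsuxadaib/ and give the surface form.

zauxepsuxazaip

Rule 1 (regressive voicing assimilation): /b/ precedes the voiceless obstruent /s/, so it devoices to [p] by assimilation. /zaukebsuxadaib/ → zaukepsuxadaib.
Rule 2 (intervocalic spirantization): /k/ is a stop between vowels /u/ and /e/, so it spirantizes to the fricative [x]. /d/ is a stop between vowels /a/ and /a/, so it spirantizes to the fricative [z]. /zaukepsuxadaib/ → zauxepsuxazaib.
Rule 3 (final devoicing): /b/ is a voiced obstruent in word-final position, so it devoices to [p]. /zauxepsuxazaib/ → zauxepsuxazaip.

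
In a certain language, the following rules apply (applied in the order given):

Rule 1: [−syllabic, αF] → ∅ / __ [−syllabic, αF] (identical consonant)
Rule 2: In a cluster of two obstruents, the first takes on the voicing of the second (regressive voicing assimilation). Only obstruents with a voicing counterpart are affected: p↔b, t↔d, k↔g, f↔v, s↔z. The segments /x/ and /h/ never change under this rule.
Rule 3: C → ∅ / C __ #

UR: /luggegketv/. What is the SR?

Rule 1 (degemination): /gg/ is a geminate; the first /g/ deletes. /luggegketv/ → lugegketv.
Rule 2 (regressive voicing assimilation): /g/ precedes the voiceless obstruent /k/, so it devoices to [k] by assimilation. /t/ precedes the voiced obstruent /v/, so it voices to [d] by assimilation. /lugegketv/ → lugekkedv.
Rule 3 (final cluster simplification): /v/ is the second consonant of a word-final cluster /dv/, so it deletes. /lugekkedv/ → lugekked.

lugekked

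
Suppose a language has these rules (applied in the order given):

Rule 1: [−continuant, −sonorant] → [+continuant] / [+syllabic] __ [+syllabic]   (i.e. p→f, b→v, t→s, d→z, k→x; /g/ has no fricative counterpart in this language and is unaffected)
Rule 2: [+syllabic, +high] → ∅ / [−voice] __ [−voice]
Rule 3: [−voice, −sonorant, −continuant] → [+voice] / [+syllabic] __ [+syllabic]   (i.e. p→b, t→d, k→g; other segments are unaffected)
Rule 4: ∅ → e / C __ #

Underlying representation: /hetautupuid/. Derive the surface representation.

hesausfuide

Rule 1 (intervocalic spirantization): /t/ is a stop between vowels /e/ and /a/, so it spirantizes to the fricative [s]. /t/ is a stop between vowels /u/ and /u/, so it spirantizes to the fricative [s]. /p/ is a stop between vowels /u/ and /u/, so it spirantizes to the fricative [f]. /hetautupuid/ → hesausufuid.
Rule 2 (high vowel syncope): /u/ is a high vowel flanked by voiceless consonants /s/ and /f/, so it deletes. /hesausufuid/ → hesausfuid.
Rule 3 (intervocalic voicing): no segment meets the environment; /hesausfuid/ is unchanged.
Rule 4 (final e-epenthesis): the form ends in the consonant /d/, so [e] is inserted word-finally. /hesausfuid/ → hesausfuide.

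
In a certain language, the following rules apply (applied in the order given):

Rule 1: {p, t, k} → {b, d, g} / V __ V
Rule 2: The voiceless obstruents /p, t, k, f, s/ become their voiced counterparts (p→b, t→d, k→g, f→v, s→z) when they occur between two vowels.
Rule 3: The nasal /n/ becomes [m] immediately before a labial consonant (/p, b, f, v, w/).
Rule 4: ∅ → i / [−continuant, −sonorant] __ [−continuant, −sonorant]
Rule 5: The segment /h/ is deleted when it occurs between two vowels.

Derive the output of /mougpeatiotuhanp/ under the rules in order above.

Rule 1 (intervocalic voicing): /t/ is a voiceless stop between vowels /a/ and /i/, so it voices to [d]. /t/ is a voiceless stop between vowels /o/ and /u/, so it voices to [d]. /mougpeatiotuhanp/ → mougpeadioduhanp.
Rule 2 (intervocalic voicing): no segment meets the environment; /mougpeadioduhanp/ is unchanged.
Rule 3 (nasal place assimilation): /n/ precedes the labial consonant /p/, so it assimilates in place to [m]. /mougpeadioduhanp/ → mougpeadioduhamp.
Rule 4 (stop-cluster i-epenthesis): /g/ and /p/ form a stop–stop cluster, so [i] is inserted between them. /mougpeadioduhamp/ → mougipeadioduhamp.
Rule 5 (intervocalic h-deletion): /h/ occurs between vowels /u/ and /a/, so it deletes. /mougipeadioduhamp/ → mougipeadioduamp.

mougipeadioduamp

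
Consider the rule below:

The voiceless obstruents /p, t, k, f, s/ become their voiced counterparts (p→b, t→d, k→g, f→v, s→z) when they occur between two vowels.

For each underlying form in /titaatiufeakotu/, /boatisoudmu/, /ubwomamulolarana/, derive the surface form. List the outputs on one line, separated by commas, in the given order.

/titaatiufeakotu/: /t/ is a voiceless obstruent between vowels /i/ and /a/, so it voices to [d]. /t/ is a voiceless obstruent between vowels /a/ and /i/, so it voices to [d]. /f/ is a voiceless obstruent between vowels /u/ and /e/, so it voices to [v]. /k/ is a voiceless obstruent between vowels /a/ and /o/, so it voices to [g]. /t/ is a voiceless obstruent between vowels /o/ and /u/, so it voices to [d]. → [tidaadiuveagodu].
/boatisoudmu/: /t/ is a voiceless obstruent between vowels /a/ and /i/, so it voices to [d]. /s/ is a voiceless obstruent between vowels /i/ and /o/, so it voices to [z]. → [boadizoudmu].
/ubwomamulolarana/: the rule's environment is not met; surfaces unchanged as [ubwomamulolarana].

tidaadiuveagodu, boadizoudmu, ubwomamulolarana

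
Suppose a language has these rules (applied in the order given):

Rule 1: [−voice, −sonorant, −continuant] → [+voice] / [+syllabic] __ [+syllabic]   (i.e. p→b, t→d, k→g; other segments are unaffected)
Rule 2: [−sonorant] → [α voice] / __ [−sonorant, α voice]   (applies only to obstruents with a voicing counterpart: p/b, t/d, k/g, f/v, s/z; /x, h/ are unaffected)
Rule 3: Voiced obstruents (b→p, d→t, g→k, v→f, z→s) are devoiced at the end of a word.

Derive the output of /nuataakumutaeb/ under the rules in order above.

Rule 1 (intervocalic voicing): /t/ is a voiceless stop between vowels /a/ and /a/, so it voices to [d]. /k/ is a voiceless stop between vowels /a/ and /u/, so it voices to [g]. /t/ is a voiceless stop between vowels /u/ and /a/, so it voices to [d]. /nuataakumutaeb/ → nuadaagumudaeb.
Rule 2 (regressive voicing assimilation): no segment meets the environment; /nuadaagumudaeb/ is unchanged.
Rule 3 (final devoicing): /b/ is a voiced obstruent in word-final position, so it devoices to [p]. /nuadaagumudaeb/ → nuadaagumudaep.

nuadaagumudaep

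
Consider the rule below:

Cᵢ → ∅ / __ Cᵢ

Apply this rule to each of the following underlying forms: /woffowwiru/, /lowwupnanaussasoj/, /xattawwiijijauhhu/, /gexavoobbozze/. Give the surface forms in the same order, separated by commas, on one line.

wofowiru, lowupnanausasoj, xatawiijijauhu, gexavooboze

/woffowwiru/: /ff/ is a geminate; the first /f/ deletes. /ww/ is a geminate; the first /w/ deletes. → [wofowiru].
/lowwupnanaussasoj/: /ww/ is a geminate; the first /w/ deletes. /ss/ is a geminate; the first /s/ deletes. → [lowupnanausasoj].
/xattawwiijijauhhu/: /tt/ is a geminate; the first /t/ deletes. /ww/ is a geminate; the first /w/ deletes. /hh/ is a geminate; the first /h/ deletes. → [xatawiijijauhu].
/gexavoobbozze/: /bb/ is a geminate; the first /b/ deletes. /zz/ is a geminate; the first /z/ deletes. → [gexavooboze].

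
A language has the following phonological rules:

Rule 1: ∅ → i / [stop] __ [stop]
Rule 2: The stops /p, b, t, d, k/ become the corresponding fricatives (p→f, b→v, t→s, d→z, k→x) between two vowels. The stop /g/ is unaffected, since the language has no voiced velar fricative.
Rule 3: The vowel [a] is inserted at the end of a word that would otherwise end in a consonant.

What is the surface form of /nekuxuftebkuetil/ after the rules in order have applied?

Rule 1 (stop-cluster i-epenthesis): /b/ and /k/ form a stop–stop cluster, so [i] is inserted between them. /nekuxuftebkuetil/ → nekuxuftebikuetil.
Rule 2 (intervocalic spirantization): /k/ is a stop between vowels /e/ and /u/, so it spirantizes to the fricative [x]. /b/ is a stop between vowels /e/ and /i/, so it spirantizes to the fricative [v]. /k/ is a stop between vowels /i/ and /u/, so it spirantizes to the fricative [x]. /t/ is a stop between vowels /e/ and /i/, so it spirantizes to the fricative [s]. /nekuxuftebikuetil/ → nexuxuftevixuesil.
Rule 3 (final a-epenthesis): the form ends in the consonant /l/, so [a] is inserted word-finally. /nexuxuftevixuesil/ → nexuxuftevixuesila.

nexuxuftevixuesila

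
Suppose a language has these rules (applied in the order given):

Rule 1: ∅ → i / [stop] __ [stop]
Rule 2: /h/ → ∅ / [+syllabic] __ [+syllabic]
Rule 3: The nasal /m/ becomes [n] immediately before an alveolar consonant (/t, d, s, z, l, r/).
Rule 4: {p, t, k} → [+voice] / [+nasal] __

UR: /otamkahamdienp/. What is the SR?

otamgaandienb

Rule 1 (stop-cluster i-epenthesis): no segment meets the environment; /otamkahamdienp/ is unchanged.
Rule 2 (intervocalic h-deletion): /h/ occurs between vowels /a/ and /a/, so it deletes. /otamkahamdienp/ → otamkaamdienp.
Rule 3 (nasal place assimilation): /m/ precedes the alveolar consonant /d/, so it assimilates in place to [n]. /otamkaamdienp/ → otamkaandienp.
Rule 4 (post-nasal voicing): /k/ is a voiceless stop immediately after the nasal /m/, so it voices to [g]. /p/ is a voiceless stop immediately after the nasal /n/, so it voices to [b]. /otamkaandienp/ → otamgaandienb.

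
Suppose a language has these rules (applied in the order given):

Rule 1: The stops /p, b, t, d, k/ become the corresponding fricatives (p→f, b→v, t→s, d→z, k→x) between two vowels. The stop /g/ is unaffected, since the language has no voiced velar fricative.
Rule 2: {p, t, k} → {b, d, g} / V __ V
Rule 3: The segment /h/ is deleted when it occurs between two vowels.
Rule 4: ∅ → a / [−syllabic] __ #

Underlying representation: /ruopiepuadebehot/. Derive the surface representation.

Rule 1 (intervocalic spirantization): /p/ is a stop between vowels /o/ and /i/, so it spirantizes to the fricative [f]. /p/ is a stop between vowels /e/ and /u/, so it spirantizes to the fricative [f]. /d/ is a stop between vowels /a/ and /e/, so it spirantizes to the fricative [z]. /b/ is a stop between vowels /e/ and /e/, so it spirantizes to the fricative [v]. /ruopiepuadebehot/ → ruofiefuazevehot.
Rule 2 (intervocalic voicing): no segment meets the environment; /ruofiefuazevehot/ is unchanged.
Rule 3 (intervocalic h-deletion): /h/ occurs between vowels /e/ and /o/, so it deletes. /ruofiefuazevehot/ → ruofiefuazeveot.
Rule 4 (final a-epenthesis): the form ends in the consonant /t/, so [a] is inserted word-finally. /ruofiefuazeveot/ → ruofiefuazeveota.

ruofiefuazeveota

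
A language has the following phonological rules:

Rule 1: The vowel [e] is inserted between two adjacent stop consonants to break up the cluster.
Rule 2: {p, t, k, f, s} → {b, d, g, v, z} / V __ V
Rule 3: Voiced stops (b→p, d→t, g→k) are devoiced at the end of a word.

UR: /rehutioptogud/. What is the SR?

rehudiobedogut

Rule 1 (stop-cluster e-epenthesis): /p/ and /t/ form a stop–stop cluster, so [e] is inserted between them. /rehutioptogud/ → rehutiopetogud.
Rule 2 (intervocalic voicing): /t/ is a voiceless obstruent between vowels /u/ and /i/, so it voices to [d]. /p/ is a voiceless obstruent between vowels /o/ and /e/, so it voices to [b]. /t/ is a voiceless obstruent between vowels /e/ and /o/, so it voices to [d]. /rehutiopetogud/ → rehudiobedogud.
Rule 3 (final devoicing): /d/ is a voiced stop in word-final position, so it devoices to [t]. /rehudiobedogud/ → rehudiobedogut.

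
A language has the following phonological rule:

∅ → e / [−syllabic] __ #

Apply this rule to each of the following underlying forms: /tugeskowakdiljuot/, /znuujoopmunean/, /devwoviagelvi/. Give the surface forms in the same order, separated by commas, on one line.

/tugeskowakdiljuot/: the form ends in the consonant /t/, so [e] is inserted word-finally. → [tugeskowakdiljuote].
/znuujoopmunean/: the form ends in the consonant /n/, so [e] is inserted word-finally. → [znuujoopmuneane].
/devwoviagelvi/: the rule's environment is not met; surfaces unchanged as [devwoviagelvi].

tugeskowakdiljuote, znuujoopmuneane, devwoviagelvi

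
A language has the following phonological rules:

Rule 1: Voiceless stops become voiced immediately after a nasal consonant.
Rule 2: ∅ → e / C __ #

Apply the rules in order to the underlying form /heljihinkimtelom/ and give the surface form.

heljihingimdelome

Rule 1 (post-nasal voicing): /k/ is a voiceless stop immediately after the nasal /n/, so it voices to [g]. /t/ is a voiceless stop immediately after the nasal /m/, so it voices to [d]. /heljihinkimtelom/ → heljihingimdelom.
Rule 2 (final e-epenthesis): the form ends in the consonant /m/, so [e] is inserted word-finally. /heljihingimdelom/ → heljihingimdelome.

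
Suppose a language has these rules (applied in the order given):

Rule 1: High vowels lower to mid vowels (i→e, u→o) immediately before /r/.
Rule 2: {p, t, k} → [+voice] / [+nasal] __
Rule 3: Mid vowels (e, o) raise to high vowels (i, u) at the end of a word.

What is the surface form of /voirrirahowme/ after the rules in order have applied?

Rule 1 (pre-rhotic lowering): /i/ is a high vowel immediately before /r/, so it lowers to [e]. /i/ is a high vowel immediately before /r/, so it lowers to [e]. /voirrirahowme/ → voerrerahowme.
Rule 2 (post-nasal voicing): no segment meets the environment; /voerrerahowme/ is unchanged.
Rule 3 (final vowel raising): /e/ is a mid vowel in word-final position, so it raises to [i]. /voerrerahowme/ → voerrerahowmi.

voerrerahowmi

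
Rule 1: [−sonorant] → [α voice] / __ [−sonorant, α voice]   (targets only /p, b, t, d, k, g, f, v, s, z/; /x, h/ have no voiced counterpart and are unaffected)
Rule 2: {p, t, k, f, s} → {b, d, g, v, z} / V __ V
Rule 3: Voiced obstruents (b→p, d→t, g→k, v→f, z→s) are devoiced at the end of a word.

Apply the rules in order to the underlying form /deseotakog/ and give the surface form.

Rule 1 (regressive voicing assimilation): no segment meets the environment; /deseotakog/ is unchanged.
Rule 2 (intervocalic voicing): /s/ is a voiceless obstruent between vowels /e/ and /e/, so it voices to [z]. /t/ is a voiceless obstruent between vowels /o/ and /a/, so it voices to [d]. /k/ is a voiceless obstruent between vowels /a/ and /o/, so it voices to [g]. /deseotakog/ → dezeodagog.
Rule 3 (final devoicing): /g/ is a voiced obstruent in word-final position, so it devoices to [k]. /dezeodagog/ → dezeodagok.

dezeodagok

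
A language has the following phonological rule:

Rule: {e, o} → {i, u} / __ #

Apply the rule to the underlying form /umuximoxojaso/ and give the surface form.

Scanning /umuximoxojaso/: /o/ at position 7 is not in the conditioning environment; /o/ at position 9 is not in the conditioning environment; /o/ is a mid vowel in word-final position, so it raises to [u].
Result: [umuximoxojasu].

umuximoxojasu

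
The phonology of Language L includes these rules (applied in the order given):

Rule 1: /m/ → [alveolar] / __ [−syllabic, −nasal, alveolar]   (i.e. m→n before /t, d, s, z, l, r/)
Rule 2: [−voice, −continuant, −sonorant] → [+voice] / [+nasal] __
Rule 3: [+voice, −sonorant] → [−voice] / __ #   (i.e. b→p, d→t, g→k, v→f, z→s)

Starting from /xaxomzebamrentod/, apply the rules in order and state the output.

xaxonzebanrendot

Rule 1 (nasal place assimilation): /m/ precedes the alveolar consonant /z/, so it assimilates in place to [n]. /m/ precedes the alveolar consonant /r/, so it assimilates in place to [n]. /xaxomzebamrentod/ → xaxonzebanrentod.
Rule 2 (post-nasal voicing): /t/ is a voiceless stop immediately after the nasal /n/, so it voices to [d]. /xaxonzebanrentod/ → xaxonzebanrendod.
Rule 3 (final devoicing): /d/ is a voiced obstruent in word-final position, so it devoices to [t]. /xaxonzebanrendod/ → xaxonzebanrendot.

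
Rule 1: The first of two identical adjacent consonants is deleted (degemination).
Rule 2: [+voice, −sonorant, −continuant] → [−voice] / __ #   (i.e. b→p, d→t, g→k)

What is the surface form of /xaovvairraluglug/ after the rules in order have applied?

Rule 1 (degemination): /vv/ is a geminate; the first /v/ deletes. /rr/ is a geminate; the first /r/ deletes. /xaovvairraluglug/ → xaovairaluglug.
Rule 2 (final devoicing): /g/ is a voiced stop in word-final position, so it devoices to [k]. /xaovairaluglug/ → xaovairalugluk.

xaovairalugluk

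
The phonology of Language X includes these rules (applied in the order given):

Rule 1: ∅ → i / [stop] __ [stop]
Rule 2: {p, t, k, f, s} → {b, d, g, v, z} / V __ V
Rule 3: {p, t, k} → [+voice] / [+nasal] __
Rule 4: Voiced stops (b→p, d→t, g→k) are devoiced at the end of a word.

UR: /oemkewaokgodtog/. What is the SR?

Rule 1 (stop-cluster i-epenthesis): /k/ and /g/ form a stop–stop cluster, so [i] is inserted between them. /d/ and /t/ form a stop–stop cluster, so [i] is inserted between them. /oemkewaokgodtog/ → oemkewaokigoditog.
Rule 2 (intervocalic voicing): /k/ is a voiceless obstruent between vowels /o/ and /i/, so it voices to [g]. /t/ is a voiceless obstruent between vowels /i/ and /o/, so it voices to [d]. /oemkewaokigoditog/ → oemkewaogigodidog.
Rule 3 (post-nasal voicing): /k/ is a voiceless stop immediately after the nasal /m/, so it voices to [g]. /oemkewaogigodidog/ → oemgewaogigodidog.
Rule 4 (final devoicing): /g/ is a voiced stop in word-final position, so it devoices to [k]. /oemgewaogigodidog/ → oemgewaogigodidok.

oemgewaogigodidok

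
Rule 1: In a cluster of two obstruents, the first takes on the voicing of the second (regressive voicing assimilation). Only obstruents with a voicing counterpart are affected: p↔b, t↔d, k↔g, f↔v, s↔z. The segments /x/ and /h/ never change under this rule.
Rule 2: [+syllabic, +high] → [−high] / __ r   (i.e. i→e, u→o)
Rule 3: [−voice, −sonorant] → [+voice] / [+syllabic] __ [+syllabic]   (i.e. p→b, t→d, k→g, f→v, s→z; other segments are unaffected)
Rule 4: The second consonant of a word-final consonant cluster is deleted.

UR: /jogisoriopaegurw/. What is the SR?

Rule 1 (regressive voicing assimilation): no segment meets the environment; /jogisoriopaegurw/ is unchanged.
Rule 2 (pre-rhotic lowering): /u/ is a high vowel immediately before /r/, so it lowers to [o]. /jogisoriopaegurw/ → jogisoriopaegorw.
Rule 3 (intervocalic voicing): /s/ is a voiceless obstruent between vowels /i/ and /o/, so it voices to [z]. /p/ is a voiceless obstruent between vowels /o/ and /a/, so it voices to [b]. /jogisoriopaegorw/ → jogizoriobaegorw.
Rule 4 (final cluster simplification): /w/ is the second consonant of a word-final cluster /rw/, so it deletes. /jogizoriobaegorw/ → jogizoriobaegor.

jogizoriobaegor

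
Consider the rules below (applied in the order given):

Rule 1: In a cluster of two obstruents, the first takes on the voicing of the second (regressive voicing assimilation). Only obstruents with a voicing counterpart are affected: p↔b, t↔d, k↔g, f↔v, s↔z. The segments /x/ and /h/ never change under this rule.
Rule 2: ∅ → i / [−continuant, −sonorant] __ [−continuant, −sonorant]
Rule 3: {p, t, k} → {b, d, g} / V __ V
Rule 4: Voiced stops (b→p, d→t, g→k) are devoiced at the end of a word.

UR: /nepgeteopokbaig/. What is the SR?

Rule 1 (regressive voicing assimilation): /p/ precedes the voiced obstruent /g/, so it voices to [b] by assimilation. /k/ precedes the voiced obstruent /b/, so it voices to [g] by assimilation. /nepgeteopokbaig/ → nebgeteopogbaig.
Rule 2 (stop-cluster i-epenthesis): /b/ and /g/ form a stop–stop cluster, so [i] is inserted between them. /g/ and /b/ form a stop–stop cluster, so [i] is inserted between them. /nebgeteopogbaig/ → nebigeteopogibaig.
Rule 3 (intervocalic voicing): /t/ is a voiceless stop between vowels /e/ and /e/, so it voices to [d]. /p/ is a voiceless stop between vowels /o/ and /o/, so it voices to [b]. /nebigeteopogibaig/ → nebigedeobogibaig.
Rule 4 (final devoicing): /g/ is a voiced stop in word-final position, so it devoices to [k]. /nebigedeobogibaig/ → nebigedeobogibaik.

nebigedeobogibaik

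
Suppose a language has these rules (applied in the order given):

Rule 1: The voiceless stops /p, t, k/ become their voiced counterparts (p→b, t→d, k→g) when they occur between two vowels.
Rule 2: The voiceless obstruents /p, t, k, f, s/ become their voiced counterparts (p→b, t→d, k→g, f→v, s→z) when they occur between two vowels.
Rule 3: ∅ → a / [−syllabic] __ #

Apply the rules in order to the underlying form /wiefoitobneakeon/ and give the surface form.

wievoidobneageona

Rule 1 (intervocalic voicing): /t/ is a voiceless stop between vowels /i/ and /o/, so it voices to [d]. /k/ is a voiceless stop between vowels /a/ and /e/, so it voices to [g]. /wiefoitobneakeon/ → wiefoidobneageon.
Rule 2 (intervocalic voicing): /f/ is a voiceless obstruent between vowels /e/ and /o/, so it voices to [v]. /wiefoidobneageon/ → wievoidobneageon.
Rule 3 (final a-epenthesis): the form ends in the consonant /n/, so [a] is inserted word-finally. /wievoidobneageon/ → wievoidobneageona.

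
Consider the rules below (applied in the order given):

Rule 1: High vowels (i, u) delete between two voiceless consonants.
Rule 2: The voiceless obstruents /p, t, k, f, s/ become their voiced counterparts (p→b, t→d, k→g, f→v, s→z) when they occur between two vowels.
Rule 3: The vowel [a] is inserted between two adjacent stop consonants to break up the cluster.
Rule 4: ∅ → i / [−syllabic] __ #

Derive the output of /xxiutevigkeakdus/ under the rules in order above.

Rule 1 (high vowel syncope): no segment meets the environment; /xxiutevigkeakdus/ is unchanged.
Rule 2 (intervocalic voicing): /t/ is a voiceless obstruent between vowels /u/ and /e/, so it voices to [d]. /xxiutevigkeakdus/ → xxiudevigkeakdus.
Rule 3 (stop-cluster a-epenthesis): /g/ and /k/ form a stop–stop cluster, so [a] is inserted between them. /k/ and /d/ form a stop–stop cluster, so [a] is inserted between them. /xxiudevigkeakdus/ → xxiudevigakeakadus.
Rule 4 (final i-epenthesis): the form ends in the consonant /s/, so [i] is inserted word-finally. /xxiudevigakeakadus/ → xxiudevigakeakadusi.

xxiudevigakeakadusi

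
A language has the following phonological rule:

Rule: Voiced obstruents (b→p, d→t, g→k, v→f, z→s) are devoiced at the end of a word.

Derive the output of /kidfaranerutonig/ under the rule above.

kidfaranerutonik

/g/ is a voiced obstruent in word-final position, so it devoices to [k].
The other instance of /d/ does not occur in the required environment and remains unchanged.
Surface form: [kidfaranerutonik].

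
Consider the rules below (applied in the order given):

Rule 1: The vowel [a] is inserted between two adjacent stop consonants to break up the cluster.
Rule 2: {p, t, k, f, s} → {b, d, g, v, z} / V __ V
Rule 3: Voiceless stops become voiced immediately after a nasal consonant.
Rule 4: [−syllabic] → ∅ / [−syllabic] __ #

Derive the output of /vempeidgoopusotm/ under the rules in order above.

vembeidagoobuzot

Rule 1 (stop-cluster a-epenthesis): /d/ and /g/ form a stop–stop cluster, so [a] is inserted between them. /vempeidgoopusotm/ → vempeidagoopusotm.
Rule 2 (intervocalic voicing): /p/ is a voiceless obstruent between vowels /o/ and /u/, so it voices to [b]. /s/ is a voiceless obstruent between vowels /u/ and /o/, so it voices to [z]. /vempeidagoopusotm/ → vempeidagoobuzotm.
Rule 3 (post-nasal voicing): /p/ is a voiceless stop immediately after the nasal /m/, so it voices to [b]. /vempeidagoobuzotm/ → vembeidagoobuzotm.
Rule 4 (final cluster simplification): /m/ is the second consonant of a word-final cluster /tm/, so it deletes. /vembeidagoobuzotm/ → vembeidagoobuzot.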